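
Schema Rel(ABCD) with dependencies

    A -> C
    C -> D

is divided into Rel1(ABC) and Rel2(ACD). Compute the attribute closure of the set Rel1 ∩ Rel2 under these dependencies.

Rel1 ∩ Rel2 = {AC}.
C → D applies, adding D
Closure: {ACD}.

ACD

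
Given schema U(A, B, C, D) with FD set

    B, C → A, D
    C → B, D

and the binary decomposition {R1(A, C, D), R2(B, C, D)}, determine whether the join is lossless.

Common attributes: R1 ∩ R2 = {C, D}.
Closure of {C, D}: C → B, D applies, adding B; B, C → A, D applies, adding A. So (C, D)⁺ = {A, B, C, D}.
This closure contains every attribute of R1, so R1 ∩ R2 → R1. The join is lossless.

Yes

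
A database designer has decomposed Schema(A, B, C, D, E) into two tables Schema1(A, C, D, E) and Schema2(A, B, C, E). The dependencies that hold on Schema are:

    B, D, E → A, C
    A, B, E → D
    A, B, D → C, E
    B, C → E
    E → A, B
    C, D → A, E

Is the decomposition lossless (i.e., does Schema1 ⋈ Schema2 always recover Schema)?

Common attributes: Schema1 ∩ Schema2 = {A, C, E}.
Closure of {A, C, E}: E → A, B applies, adding B; A, B, E → D applies, adding D. So (A, C, E)⁺ = {A, B, C, D, E}.
This closure contains every attribute of Schema1, so Schema1 ∩ Schema2 → Schema1. The join is lossless.

Yes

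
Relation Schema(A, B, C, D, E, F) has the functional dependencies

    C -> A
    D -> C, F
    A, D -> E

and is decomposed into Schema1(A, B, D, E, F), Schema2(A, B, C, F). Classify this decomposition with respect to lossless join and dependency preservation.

lossy and not dependency-preserving

Lossless test: (A, B, F)⁺ = {A, B, F}, which is a superkey of neither fragment — lossy.
Dependency preservation: the restricted closure of {D} across the fragments never reaches {C, F}, so D → C, F cannot be enforced without a join — not preserved.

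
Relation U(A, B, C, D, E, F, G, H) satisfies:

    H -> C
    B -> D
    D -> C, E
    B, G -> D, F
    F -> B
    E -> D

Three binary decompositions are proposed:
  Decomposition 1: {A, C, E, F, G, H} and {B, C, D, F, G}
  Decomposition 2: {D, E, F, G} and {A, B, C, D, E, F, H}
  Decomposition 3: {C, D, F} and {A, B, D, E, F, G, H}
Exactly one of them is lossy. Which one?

Decomposition 2

Decomposition 1: common = {C, F, G}, closure = {B, C, D, E, F, G} → lossless.
Decomposition 2: common = {D, E, F}, closure = {B, C, D, E, F} → lossy.
Decomposition 3: common = {D, F}, closure = {B, C, D, E, F} → lossless.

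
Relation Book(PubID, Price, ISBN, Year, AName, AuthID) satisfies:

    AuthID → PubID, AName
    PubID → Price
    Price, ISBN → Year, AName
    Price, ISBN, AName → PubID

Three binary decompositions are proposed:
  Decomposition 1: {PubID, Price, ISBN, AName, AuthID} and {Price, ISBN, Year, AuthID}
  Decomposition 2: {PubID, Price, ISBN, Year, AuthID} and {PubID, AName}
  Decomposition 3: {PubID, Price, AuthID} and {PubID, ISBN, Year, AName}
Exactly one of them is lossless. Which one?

Decomposition 1: common = {Price, ISBN, AuthID}, closure = {PubID, Price, ISBN, Year, AName, AuthID} → lossless.
Decomposition 2: common = {PubID}, closure = {PubID, Price} → lossy.
Decomposition 3: common = {PubID}, closure = {PubID, Price} → lossy.

Decomposition 1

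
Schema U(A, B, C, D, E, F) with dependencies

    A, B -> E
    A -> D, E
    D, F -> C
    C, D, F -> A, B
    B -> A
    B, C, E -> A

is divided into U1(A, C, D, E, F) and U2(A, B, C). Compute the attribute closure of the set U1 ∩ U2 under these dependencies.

A, C, D, E

U1 ∩ U2 = {A, C}.
A → D, E applies, adding D, E
Closure: {A, C, D, E}.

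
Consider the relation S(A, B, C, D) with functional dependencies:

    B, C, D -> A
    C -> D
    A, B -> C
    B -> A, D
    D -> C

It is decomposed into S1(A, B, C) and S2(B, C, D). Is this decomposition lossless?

Yes

Common attributes: S1 ∩ S2 = {B, C}.
Closure of {B, C}: C → D applies, adding D; B → A, D applies, adding A. So (B, C)⁺ = {A, B, C, D}.
This closure contains every attribute of S1, so S1 ∩ S2 → S1. The join is lossless.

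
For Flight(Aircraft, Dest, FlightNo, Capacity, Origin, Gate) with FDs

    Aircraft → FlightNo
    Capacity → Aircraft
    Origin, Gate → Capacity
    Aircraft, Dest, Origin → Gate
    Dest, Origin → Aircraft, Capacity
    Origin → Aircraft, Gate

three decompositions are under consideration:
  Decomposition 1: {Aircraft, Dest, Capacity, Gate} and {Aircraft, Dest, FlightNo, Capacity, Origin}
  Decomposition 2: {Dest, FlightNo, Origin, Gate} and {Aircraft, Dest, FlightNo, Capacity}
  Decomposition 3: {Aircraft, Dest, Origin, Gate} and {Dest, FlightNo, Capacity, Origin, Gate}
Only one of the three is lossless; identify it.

Decomposition 3

Decomposition 1: common = {Aircraft, Dest, Capacity}, closure = {Aircraft, Dest, FlightNo, Capacity} → lossy.
Decomposition 2: common = {Dest, FlightNo}, closure = {Dest, FlightNo} → lossy.
Decomposition 3: common = {Dest, Origin, Gate}, closure = {Aircraft, Dest, FlightNo, Capacity, Origin, Gate} → lossless.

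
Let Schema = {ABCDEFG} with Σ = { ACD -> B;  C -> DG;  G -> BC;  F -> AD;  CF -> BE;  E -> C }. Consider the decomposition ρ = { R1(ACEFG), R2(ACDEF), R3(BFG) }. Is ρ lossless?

Yes

Chase test. Columns are ABCDEFG; row i has aⱼ where attribute j ∈ Ri, else bᵢⱼ.
Initial tableau (one row per fragment):
  row 1: a1 b12 a3 b14 a5 a6 a7
  row 2: a1 b22 a3 a4 a5 a6 b27
  row 3: b31 a2 b33 b34 b35 a6 a7
Rows 1 and 2 agree on C; apply C→DG and equate their DG entries.
Rows 1 and 2 agree on G; apply G→BC and equate their BC entries.
Rows 1 and 3 agree on G; apply G→BC and equate their BC entries.
Rows 1 and 3 agree on F; apply F→AD and equate their AD entries.
Rows 1 and 3 agree on CF; apply CF→BE and equate their BE entries.
Row 1 is now all distinguished symbols — the join is lossless.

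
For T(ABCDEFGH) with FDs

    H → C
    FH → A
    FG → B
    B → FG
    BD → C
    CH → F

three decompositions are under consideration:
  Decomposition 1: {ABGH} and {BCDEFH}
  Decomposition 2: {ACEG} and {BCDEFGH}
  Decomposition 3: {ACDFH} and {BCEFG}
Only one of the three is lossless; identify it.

Decomposition 1: common = {BH}, closure = {ABCFGH} → lossless.
Decomposition 2: common = {CEG}, closure = {CEG} → lossy.
Decomposition 3: common = {CF}, closure = {CF} → lossy.

Decomposition 1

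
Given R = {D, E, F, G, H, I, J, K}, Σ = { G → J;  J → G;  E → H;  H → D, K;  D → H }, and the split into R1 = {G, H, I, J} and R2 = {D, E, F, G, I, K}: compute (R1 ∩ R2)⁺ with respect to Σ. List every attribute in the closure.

G, I, J

R1 ∩ R2 = {G, I}.
G → J applies, adding J
Closure: {G, I, J}.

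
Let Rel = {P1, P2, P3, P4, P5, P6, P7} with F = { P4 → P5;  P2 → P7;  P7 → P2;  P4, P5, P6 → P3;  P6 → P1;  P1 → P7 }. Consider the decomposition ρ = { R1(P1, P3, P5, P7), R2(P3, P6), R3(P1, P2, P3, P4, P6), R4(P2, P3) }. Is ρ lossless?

No

Chase test. Columns are P1, P2, P3, P4, P5, P6, P7; row i has aⱼ where attribute j ∈ Ri, else bᵢⱼ.
Initial tableau (one row per fragment):
  row 1: a1 b12 a3 b14 a5 b16 a7
  row 2: b21 b22 a3 b24 b25 a6 b27
  row 3: a1 a2 a3 a4 b35 a6 b37
  row 4: b41 a2 a3 b44 b45 b46 b47
Rows 3 and 4 agree on P2; apply P2→P7 and equate their P7 entries.
Rows 2 and 3 agree on P6; apply P6→P1 and equate their P1 entries.
Rows 1 and 2 agree on P1; apply P1→P7 and equate their P7 entries.
Rows 1 and 3 agree on P1; apply P1→P7 and equate their P7 entries.
Rows 1 and 2 agree on P7; apply P7→P2 and equate their P2 entries.
Rows 1 and 3 agree on P7; apply P7→P2 and equate their P2 entries.
No row becomes fully distinguished — the join is lossy.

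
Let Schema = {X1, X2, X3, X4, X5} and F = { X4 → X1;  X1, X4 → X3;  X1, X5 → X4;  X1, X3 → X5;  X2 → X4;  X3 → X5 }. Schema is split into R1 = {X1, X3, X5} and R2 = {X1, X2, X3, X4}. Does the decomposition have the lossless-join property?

Yes

Common attributes: R1 ∩ R2 = {X1, X3}.
Closure of {X1, X3}: X1, X3 → X5 applies, adding X5; X1, X5 → X4 applies, adding X4. So (X1, X3)⁺ = {X1, X3, X4, X5}.
This closure contains every attribute of R1, so R1 ∩ R2 → R1. The join is lossless.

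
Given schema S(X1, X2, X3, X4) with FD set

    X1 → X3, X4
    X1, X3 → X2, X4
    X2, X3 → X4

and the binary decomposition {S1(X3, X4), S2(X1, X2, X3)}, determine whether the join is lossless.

Common attributes: S1 ∩ S2 = {X3}.
No dependency enlarges {X3}, so (X3)⁺ = {X3}.
The closure contains neither all of S1 = {X3, X4} nor all of S2 = {X1, X2, X3}, so the common attributes are not a superkey of either fragment. The join is lossy.

No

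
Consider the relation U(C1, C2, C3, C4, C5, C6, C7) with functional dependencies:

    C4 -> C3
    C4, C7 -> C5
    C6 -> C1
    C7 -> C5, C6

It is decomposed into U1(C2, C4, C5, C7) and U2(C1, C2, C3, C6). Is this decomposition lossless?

No

Common attributes: U1 ∩ U2 = {C2}.
No dependency enlarges {C2}, so (C2)⁺ = {C2}.
The closure contains neither all of U1 = {C2, C4, C5, C7} nor all of U2 = {C1, C2, C3, C6}, so the common attributes are not a superkey of either fragment. The join is lossy.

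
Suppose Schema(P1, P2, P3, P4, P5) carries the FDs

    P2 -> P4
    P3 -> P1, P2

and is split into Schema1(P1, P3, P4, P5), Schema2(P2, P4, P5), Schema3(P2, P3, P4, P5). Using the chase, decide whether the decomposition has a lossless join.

Chase test. Columns are P1, P2, P3, P4, P5; row i has aⱼ where attribute j ∈ Schemai, else bᵢⱼ.
Initial tableau (one row per fragment):
  row 1: a1 b12 a3 a4 a5
  row 2: b21 a2 b23 a4 a5
  row 3: b31 a2 a3 a4 a5
Rows 1 and 3 agree on P3; apply P3→P1, P2 and equate their P1, P2 entries.
Row 1 is now all distinguished symbols — the join is lossless.

Yes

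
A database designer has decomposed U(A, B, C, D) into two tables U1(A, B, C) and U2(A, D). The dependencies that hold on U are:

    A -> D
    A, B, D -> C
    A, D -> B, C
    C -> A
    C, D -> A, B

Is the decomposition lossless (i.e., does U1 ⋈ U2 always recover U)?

Yes

Common attributes: U1 ∩ U2 = {A}.
Closure of {A}: A → D applies, adding D; A, D → B, C applies, adding B, C. So (A)⁺ = {A, B, C, D}.
This closure contains every attribute of U1, so U1 ∩ U2 → U1. The join is lossless.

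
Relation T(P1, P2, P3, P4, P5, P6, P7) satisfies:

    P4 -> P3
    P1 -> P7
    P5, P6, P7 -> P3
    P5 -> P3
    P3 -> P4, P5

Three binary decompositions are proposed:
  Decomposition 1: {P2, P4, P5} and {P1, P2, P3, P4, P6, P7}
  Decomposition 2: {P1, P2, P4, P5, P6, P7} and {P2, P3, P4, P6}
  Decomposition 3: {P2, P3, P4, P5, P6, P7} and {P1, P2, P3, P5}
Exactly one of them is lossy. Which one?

Decomposition 1: common = {P2, P4}, closure = {P2, P3, P4, P5} → lossless.
Decomposition 2: common = {P2, P4, P6}, closure = {P2, P3, P4, P5, P6} → lossless.
Decomposition 3: common = {P2, P3, P5}, closure = {P2, P3, P4, P5} → lossy.

Decomposition 3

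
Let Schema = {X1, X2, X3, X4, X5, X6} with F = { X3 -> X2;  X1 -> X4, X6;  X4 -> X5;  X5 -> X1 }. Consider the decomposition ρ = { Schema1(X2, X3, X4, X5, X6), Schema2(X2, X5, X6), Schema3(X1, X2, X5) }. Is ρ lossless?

Chase test. Columns are X1, X2, X3, X4, X5, X6; row i has aⱼ where attribute j ∈ Schemai, else bᵢⱼ.
Initial tableau (one row per fragment):
  row 1: b11 a2 a3 a4 a5 a6
  row 2: b21 a2 b23 b24 a5 a6
  row 3: a1 a2 b33 b34 a5 b36
Rows 1 and 2 agree on X5; apply X5→X1 and equate their X1 entries.
Rows 1 and 3 agree on X5; apply X5→X1 and equate their X1 entries.
Rows 1 and 2 agree on X1; apply X1→X4, X6 and equate their X4, X6 entries.
Rows 1 and 3 agree on X1; apply X1→X4, X6 and equate their X4, X6 entries.
Row 1 is now all distinguished symbols — the join is lossless.

Yes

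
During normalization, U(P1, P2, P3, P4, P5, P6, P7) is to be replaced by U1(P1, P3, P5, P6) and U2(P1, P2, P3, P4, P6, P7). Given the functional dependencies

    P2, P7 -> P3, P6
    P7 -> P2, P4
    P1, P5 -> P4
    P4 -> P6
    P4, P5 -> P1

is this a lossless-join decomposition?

No

Common attributes: U1 ∩ U2 = {P1, P3, P6}.
No dependency enlarges {P1, P3, P6}, so (P1, P3, P6)⁺ = {P1, P3, P6}.
The closure contains neither all of U1 = {P1, P3, P5, P6} nor all of U2 = {P1, P2, P3, P4, P6, P7}, so the common attributes are not a superkey of either fragment. The join is lossy.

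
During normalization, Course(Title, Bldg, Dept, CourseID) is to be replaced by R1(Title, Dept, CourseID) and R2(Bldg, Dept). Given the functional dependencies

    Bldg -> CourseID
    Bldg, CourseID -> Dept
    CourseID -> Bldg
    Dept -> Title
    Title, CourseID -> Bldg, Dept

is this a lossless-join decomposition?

No

Common attributes: R1 ∩ R2 = {Dept}.
Closure of {Dept}: Dept → Title applies, adding Title. So (Dept)⁺ = {Title, Dept}.
The closure contains neither all of R1 = {Title, Dept, CourseID} nor all of R2 = {Bldg, Dept}, so the common attributes are not a superkey of either fragment. The join is lossy.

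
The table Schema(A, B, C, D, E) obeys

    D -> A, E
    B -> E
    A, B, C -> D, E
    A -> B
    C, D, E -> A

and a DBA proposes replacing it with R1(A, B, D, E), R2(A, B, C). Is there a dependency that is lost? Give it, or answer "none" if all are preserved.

Check A, B, C → D, E: no single fragment contains all of {A, B, C, D, E}, and the restricted closure of {A, B, C} across the fragments never reaches {D, E}.
D → A, E is preserved.
B → E is preserved.
A → B is preserved.
C, D, E → A is preserved.

A, B, C -> D, E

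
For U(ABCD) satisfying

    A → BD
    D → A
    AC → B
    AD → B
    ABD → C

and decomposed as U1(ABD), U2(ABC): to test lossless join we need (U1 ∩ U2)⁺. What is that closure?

U1 ∩ U2 = {AB}.
A → BD applies, adding D
ABD → C applies, adding C
Closure: {ABCD}.

ABCD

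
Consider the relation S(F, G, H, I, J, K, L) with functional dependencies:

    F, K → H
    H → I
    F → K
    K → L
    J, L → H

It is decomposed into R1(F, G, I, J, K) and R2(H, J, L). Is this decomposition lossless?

Common attributes: R1 ∩ R2 = {J}.
No dependency enlarges {J}, so (J)⁺ = {J}.
The closure contains neither all of R1 = {F, G, I, J, K} nor all of R2 = {H, J, L}, so the common attributes are not a superkey of either fragment. The join is lossy.

No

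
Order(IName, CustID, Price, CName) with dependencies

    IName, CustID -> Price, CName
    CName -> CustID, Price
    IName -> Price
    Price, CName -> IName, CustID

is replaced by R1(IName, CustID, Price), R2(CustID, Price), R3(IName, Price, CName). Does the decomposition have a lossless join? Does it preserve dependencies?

lossy and not dependency-preserving

Lossless test (chase): applying each FD to every pair of rows produces no changes in the tableau, so no row becomes fully distinguished — the join is lossy.
Dependency preservation: the restricted closure of {IName, CustID} across the fragments never reaches {Price, CName}, so IName, CustID → Price, CName cannot be enforced without a join — not preserved.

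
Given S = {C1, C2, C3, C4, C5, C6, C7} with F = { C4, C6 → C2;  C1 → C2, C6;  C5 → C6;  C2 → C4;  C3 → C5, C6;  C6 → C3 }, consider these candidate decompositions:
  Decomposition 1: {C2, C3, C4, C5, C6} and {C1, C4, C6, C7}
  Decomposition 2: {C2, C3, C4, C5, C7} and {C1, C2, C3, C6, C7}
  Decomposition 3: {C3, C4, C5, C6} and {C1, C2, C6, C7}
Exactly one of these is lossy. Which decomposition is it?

Decomposition 1: common = {C4, C6}, closure = {C2, C3, C4, C5, C6} → lossless.
Decomposition 2: common = {C2, C3, C7}, closure = {C2, C3, C4, C5, C6, C7} → lossless.
Decomposition 3: common = {C6}, closure = {C3, C5, C6} → lossy.

Decomposition 3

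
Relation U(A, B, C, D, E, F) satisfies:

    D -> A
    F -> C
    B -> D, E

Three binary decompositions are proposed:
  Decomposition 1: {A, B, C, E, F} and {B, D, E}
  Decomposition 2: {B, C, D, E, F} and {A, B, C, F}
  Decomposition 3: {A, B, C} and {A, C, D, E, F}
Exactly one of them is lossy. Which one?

Decomposition 3

Decomposition 1: common = {B, E}, closure = {A, B, D, E} → lossless.
Decomposition 2: common = {B, C, F}, closure = {A, B, C, D, E, F} → lossless.
Decomposition 3: common = {A, C}, closure = {A, C} → lossy.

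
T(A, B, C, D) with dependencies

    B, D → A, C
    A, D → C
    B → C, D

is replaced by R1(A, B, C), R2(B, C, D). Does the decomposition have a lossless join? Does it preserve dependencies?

Lossless test: (B, C)⁺ = {A, B, C, D}, which contains all of one fragment — lossless.
Dependency preservation: the restricted closure of {A, D} across the fragments never reaches {C}, so A, D → C cannot be enforced without a join — not preserved.

lossless but not dependency-preserving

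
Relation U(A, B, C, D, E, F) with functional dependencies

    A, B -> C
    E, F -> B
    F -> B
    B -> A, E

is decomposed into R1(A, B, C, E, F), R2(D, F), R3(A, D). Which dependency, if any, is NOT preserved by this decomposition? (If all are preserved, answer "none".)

none

A, B → C lies within R1.
E, F → B lies within R1.
F → B lies within R1.
B → A, E lies within R1.
Every dependency is enforceable on the fragments, so the decomposition is dependency-preserving.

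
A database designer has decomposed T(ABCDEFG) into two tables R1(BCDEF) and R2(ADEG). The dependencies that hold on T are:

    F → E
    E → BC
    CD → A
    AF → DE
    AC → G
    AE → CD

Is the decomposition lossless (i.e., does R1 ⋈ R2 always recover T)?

Common attributes: R1 ∩ R2 = {DE}.
Closure of {DE}: E → BC applies, adding BC; CD → A applies, adding A; AC → G applies, adding G. So (DE)⁺ = {ABCDEG}.
This closure contains every attribute of R2, so R1 ∩ R2 → R2. The join is lossless.

Yes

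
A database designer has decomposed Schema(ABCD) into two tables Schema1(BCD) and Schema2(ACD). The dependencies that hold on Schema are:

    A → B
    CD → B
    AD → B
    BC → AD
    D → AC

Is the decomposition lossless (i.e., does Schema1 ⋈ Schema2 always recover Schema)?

Yes

Common attributes: Schema1 ∩ Schema2 = {CD}.
Closure of {CD}: CD → B applies, adding B; BC → AD applies, adding A. So (CD)⁺ = {ABCD}.
This closure contains every attribute of Schema1, so Schema1 ∩ Schema2 → Schema1. The join is lossless.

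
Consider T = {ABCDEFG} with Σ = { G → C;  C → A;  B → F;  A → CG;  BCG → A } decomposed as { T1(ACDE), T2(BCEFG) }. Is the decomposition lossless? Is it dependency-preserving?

lossy but dependency-preserving

Lossless test: (CE)⁺ = {ACEG}, which is a superkey of neither fragment — lossy.
Dependency preservation: A → CG; BCG → A are not contained in any single fragment, but the restricted closure of each left-hand side across the fragments still reaches the right-hand side; the remaining FDs each lie inside some fragment. All dependencies are preserved.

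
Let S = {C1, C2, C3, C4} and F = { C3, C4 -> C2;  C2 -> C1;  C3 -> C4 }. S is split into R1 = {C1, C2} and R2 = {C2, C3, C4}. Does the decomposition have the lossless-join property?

Yes

Common attributes: R1 ∩ R2 = {C2}.
Closure of {C2}: C2 → C1 applies, adding C1. So (C2)⁺ = {C1, C2}.
This closure contains every attribute of R1, so R1 ∩ R2 → R1. The join is lossless.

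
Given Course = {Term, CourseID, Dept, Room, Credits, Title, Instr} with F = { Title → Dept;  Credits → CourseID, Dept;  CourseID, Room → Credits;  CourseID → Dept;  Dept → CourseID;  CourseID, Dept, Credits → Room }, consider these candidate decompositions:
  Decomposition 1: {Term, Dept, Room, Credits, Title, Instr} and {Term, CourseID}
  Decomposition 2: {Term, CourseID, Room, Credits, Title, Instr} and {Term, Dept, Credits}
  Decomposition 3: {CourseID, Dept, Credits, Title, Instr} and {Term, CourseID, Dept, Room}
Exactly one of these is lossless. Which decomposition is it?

Decomposition 1: common = {Term}, closure = {Term} → lossy.
Decomposition 2: common = {Term, Credits}, closure = {Term, CourseID, Dept, Room, Credits} → lossless.
Decomposition 3: common = {CourseID, Dept}, closure = {CourseID, Dept} → lossy.

Decomposition 2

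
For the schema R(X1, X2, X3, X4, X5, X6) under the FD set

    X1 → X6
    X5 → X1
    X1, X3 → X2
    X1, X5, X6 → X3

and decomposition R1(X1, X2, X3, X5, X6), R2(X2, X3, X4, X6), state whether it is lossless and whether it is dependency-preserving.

Lossless test: (X2, X3, X6)⁺ = {X2, X3, X6}, which is a superkey of neither fragment — lossy.
Dependency preservation: every FD's attributes lie within a single fragment, so each can be enforced locally — preserved.

lossy but dependency-preserving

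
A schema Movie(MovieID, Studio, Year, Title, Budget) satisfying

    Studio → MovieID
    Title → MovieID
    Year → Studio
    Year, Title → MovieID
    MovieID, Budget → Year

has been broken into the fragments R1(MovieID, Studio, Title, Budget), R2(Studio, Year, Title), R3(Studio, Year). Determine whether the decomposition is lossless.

Chase test. Columns are MovieID, Studio, Year, Title, Budget; row i has aⱼ where attribute j ∈ Ri, else bᵢⱼ.
Initial tableau (one row per fragment):
  row 1: a1 a2 b13 a4 a5
  row 2: b21 a2 a3 a4 b25
  row 3: b31 a2 a3 b34 b35
Rows 1 and 2 agree on Studio; apply Studio→MovieID and equate their MovieID entries.
Rows 1 and 3 agree on Studio; apply Studio→MovieID and equate their MovieID entries.
No row becomes fully distinguished — the join is lossy.

No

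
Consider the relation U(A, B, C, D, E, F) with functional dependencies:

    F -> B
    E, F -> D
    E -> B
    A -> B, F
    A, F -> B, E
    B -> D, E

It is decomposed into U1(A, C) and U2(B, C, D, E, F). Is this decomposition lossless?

Common attributes: U1 ∩ U2 = {C}.
No dependency enlarges {C}, so (C)⁺ = {C}.
The closure contains neither all of U1 = {A, C} nor all of U2 = {B, C, D, E, F}, so the common attributes are not a superkey of either fragment. The join is lossy.

No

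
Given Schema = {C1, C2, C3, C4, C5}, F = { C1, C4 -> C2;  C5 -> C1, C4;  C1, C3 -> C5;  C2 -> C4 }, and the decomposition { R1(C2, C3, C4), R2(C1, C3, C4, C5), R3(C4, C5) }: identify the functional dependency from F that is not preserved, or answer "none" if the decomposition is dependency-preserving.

C1, C4 -> C2

Check C1, C4 → C2: no single fragment contains all of {C1, C2, C4}, and the restricted closure of {C1, C4} across the fragments never reaches {C2}.
C5 → C1, C4 is preserved.
C1, C3 → C5 is preserved.
C2 → C4 is preserved.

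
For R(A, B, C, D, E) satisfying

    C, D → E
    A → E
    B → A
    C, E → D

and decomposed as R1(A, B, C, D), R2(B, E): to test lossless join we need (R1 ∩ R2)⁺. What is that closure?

A, B, E

R1 ∩ R2 = {B}.
B → A applies, adding A
A → E applies, adding E
Closure: {A, B, E}.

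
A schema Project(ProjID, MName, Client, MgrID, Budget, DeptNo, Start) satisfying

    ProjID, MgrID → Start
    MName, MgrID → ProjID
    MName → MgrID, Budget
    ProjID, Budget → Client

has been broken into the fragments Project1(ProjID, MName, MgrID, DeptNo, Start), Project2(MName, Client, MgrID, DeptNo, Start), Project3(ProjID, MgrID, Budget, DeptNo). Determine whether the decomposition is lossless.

No

Chase test. Columns are ProjID, MName, Client, MgrID, Budget, DeptNo, Start; row i has aⱼ where attribute j ∈ Projecti, else bᵢⱼ.
Initial tableau (one row per fragment):
  row 1: a1 a2 b13 a4 b15 a6 a7
  row 2: b21 a2 a3 a4 b25 a6 a7
  row 3: a1 b32 b33 a4 a5 a6 b37
Rows 1 and 3 agree on ProjID, MgrID; apply ProjID, MgrID→Start and equate their Start entries.
Rows 1 and 2 agree on MName, MgrID; apply MName, MgrID→ProjID and equate their ProjID entries.
Rows 1 and 2 agree on MName; apply MName→MgrID, Budget and equate their MgrID, Budget entries.
Rows 1 and 2 agree on ProjID, Budget; apply ProjID, Budget→Client and equate their Client entries.
No row becomes fully distinguished — the join is lossy.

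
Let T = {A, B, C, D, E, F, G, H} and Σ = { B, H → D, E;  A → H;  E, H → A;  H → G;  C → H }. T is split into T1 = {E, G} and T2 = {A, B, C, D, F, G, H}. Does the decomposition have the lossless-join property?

No

Common attributes: T1 ∩ T2 = {G}.
No dependency enlarges {G}, so (G)⁺ = {G}.
The closure contains neither all of T1 = {E, G} nor all of T2 = {A, B, C, D, F, G, H}, so the common attributes are not a superkey of either fragment. The join is lossy.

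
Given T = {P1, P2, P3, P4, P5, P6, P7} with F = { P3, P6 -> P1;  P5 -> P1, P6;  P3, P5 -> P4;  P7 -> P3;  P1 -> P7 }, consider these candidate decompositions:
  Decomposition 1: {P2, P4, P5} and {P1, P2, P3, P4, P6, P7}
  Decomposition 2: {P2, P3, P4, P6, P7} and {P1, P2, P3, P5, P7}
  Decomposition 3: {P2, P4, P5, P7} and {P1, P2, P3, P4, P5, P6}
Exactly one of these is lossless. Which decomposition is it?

Decomposition 1: common = {P2, P4}, closure = {P2, P4} → lossy.
Decomposition 2: common = {P2, P3, P7}, closure = {P2, P3, P7} → lossy.
Decomposition 3: common = {P2, P4, P5}, closure = {P1, P2, P3, P4, P5, P6, P7} → lossless.

Decomposition 3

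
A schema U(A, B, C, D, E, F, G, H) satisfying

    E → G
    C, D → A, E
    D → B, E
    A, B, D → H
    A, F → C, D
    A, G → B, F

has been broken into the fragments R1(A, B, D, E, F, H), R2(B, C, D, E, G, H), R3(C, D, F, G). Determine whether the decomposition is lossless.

Chase test. Columns are A, B, C, D, E, F, G, H; row i has aⱼ where attribute j ∈ Ri, else bᵢⱼ.
Initial tableau (one row per fragment):
  row 1: a1 a2 b13 a4 a5 a6 b17 a8
  row 2: b21 a2 a3 a4 a5 b26 a7 a8
  row 3: b31 b32 a3 a4 b35 a6 a7 b38
Rows 1 and 2 agree on E; apply E→G and equate their G entries.
Rows 2 and 3 agree on C, D; apply C, D→A, E and equate their A, E entries.
Rows 1 and 3 agree on D; apply D→B, E and equate their B, E entries.
Rows 2 and 3 agree on A, B, D; apply A, B, D→H and equate their H entries.
Rows 2 and 3 agree on A, G; apply A, G→B, F and equate their B, F entries.
No row becomes fully distinguished — the join is lossy.

No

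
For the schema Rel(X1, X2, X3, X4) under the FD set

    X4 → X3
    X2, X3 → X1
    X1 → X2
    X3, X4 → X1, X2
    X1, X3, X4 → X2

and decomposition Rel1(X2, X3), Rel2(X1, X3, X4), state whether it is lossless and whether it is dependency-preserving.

Lossless test: (X3)⁺ = {X3}, which is a superkey of neither fragment — lossy.
Dependency preservation: the restricted closure of {X2, X3} across the fragments never reaches {X1}, so X2, X3 → X1 cannot be enforced without a join — not preserved.

lossy and not dependency-preserving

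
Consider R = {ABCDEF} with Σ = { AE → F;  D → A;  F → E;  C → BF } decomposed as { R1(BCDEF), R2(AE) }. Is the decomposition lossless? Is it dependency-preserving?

lossy and not dependency-preserving

Lossless test: (E)⁺ = {E}, which is a superkey of neither fragment — lossy.
Dependency preservation: the restricted closure of {AE} across the fragments never reaches {F}, so AE → F cannot be enforced without a join — not preserved.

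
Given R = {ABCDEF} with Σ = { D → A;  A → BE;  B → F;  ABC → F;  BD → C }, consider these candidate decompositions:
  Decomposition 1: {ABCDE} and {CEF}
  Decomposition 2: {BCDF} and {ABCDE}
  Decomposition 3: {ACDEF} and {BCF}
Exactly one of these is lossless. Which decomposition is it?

Decomposition 1: common = {CE}, closure = {CE} → lossy.
Decomposition 2: common = {BCD}, closure = {ABCDEF} → lossless.
Decomposition 3: common = {CF}, closure = {CF} → lossy.

Decomposition 2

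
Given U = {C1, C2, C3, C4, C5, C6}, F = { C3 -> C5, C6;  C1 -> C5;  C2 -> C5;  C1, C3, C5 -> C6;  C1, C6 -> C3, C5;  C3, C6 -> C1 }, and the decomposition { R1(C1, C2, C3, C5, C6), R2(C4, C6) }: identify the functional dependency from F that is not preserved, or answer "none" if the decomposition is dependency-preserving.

none

C3 → C5, C6 lies within R1.
C1 → C5 lies within R1.
C2 → C5 lies within R1.
C1, C3, C5 → C6 lies within R1.
C1, C6 → C3, C5 lies within R1.
C3, C6 → C1 lies within R1.
Every dependency is enforceable on the fragments, so the decomposition is dependency-preserving.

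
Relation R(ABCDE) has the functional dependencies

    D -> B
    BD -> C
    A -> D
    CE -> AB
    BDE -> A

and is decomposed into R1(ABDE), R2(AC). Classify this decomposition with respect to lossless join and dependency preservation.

lossless but not dependency-preserving

Lossless test: (A)⁺ = {ABCD}, which contains all of one fragment — lossless.
Dependency preservation: the restricted closure of {BD} across the fragments never reaches {C}, so BD → C cannot be enforced without a join — not preserved.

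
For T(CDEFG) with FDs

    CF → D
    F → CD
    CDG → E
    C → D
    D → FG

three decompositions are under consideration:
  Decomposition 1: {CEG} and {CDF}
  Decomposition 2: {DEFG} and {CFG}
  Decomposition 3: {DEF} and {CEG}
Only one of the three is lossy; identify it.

Decomposition 1: common = {C}, closure = {CDEFG} → lossless.
Decomposition 2: common = {FG}, closure = {CDEFG} → lossless.
Decomposition 3: common = {E}, closure = {E} → lossy.

Decomposition 3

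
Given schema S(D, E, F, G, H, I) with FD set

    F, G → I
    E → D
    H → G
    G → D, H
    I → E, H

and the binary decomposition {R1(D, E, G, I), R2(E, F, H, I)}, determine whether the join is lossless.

Common attributes: R1 ∩ R2 = {E, I}.
Closure of {E, I}: E → D applies, adding D; I → E, H applies, adding H; H → G applies, adding G. So (E, I)⁺ = {D, E, G, H, I}.
This closure contains every attribute of R1, so R1 ∩ R2 → R1. The join is lossless.

Yes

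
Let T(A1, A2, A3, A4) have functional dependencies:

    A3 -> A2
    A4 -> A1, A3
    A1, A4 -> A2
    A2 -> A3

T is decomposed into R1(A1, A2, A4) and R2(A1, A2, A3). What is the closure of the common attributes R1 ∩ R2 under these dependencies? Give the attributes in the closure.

R1 ∩ R2 = {A1, A2}.
A2 → A3 applies, adding A3
Closure: {A1, A2, A3}.

A1, A2, A3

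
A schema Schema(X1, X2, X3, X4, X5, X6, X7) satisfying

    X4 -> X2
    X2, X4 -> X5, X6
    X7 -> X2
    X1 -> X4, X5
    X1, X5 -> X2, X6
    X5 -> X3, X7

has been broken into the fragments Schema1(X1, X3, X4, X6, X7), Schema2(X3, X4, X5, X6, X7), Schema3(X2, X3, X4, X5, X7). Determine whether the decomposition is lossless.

Yes

Chase test. Columns are X1, X2, X3, X4, X5, X6, X7; row i has aⱼ where attribute j ∈ Schemai, else bᵢⱼ.
Initial tableau (one row per fragment):
  row 1: a1 b12 a3 a4 b15 a6 a7
  row 2: b21 b22 a3 a4 a5 a6 a7
  row 3: b31 a2 a3 a4 a5 b36 a7
Rows 1 and 2 agree on X4; apply X4→X2 and equate their X2 entries.
Rows 1 and 3 agree on X4; apply X4→X2 and equate their X2 entries.
Rows 1 and 2 agree on X2, X4; apply X2, X4→X5, X6 and equate their X5, X6 entries.
Rows 1 and 3 agree on X2, X4; apply X2, X4→X5, X6 and equate their X5, X6 entries.
Row 1 is now all distinguished symbols — the join is lossless.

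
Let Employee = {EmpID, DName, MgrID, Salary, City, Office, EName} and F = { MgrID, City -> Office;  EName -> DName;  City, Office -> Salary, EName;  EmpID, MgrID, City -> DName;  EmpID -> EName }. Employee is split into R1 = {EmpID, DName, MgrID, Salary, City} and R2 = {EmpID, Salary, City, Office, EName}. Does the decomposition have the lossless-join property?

No

Common attributes: R1 ∩ R2 = {EmpID, Salary, City}.
Closure of {EmpID, Salary, City}: EmpID → EName applies, adding EName; EName → DName applies, adding DName. So (EmpID, Salary, City)⁺ = {EmpID, DName, Salary, City, EName}.
The closure contains neither all of R1 = {EmpID, DName, MgrID, Salary, City} nor all of R2 = {EmpID, Salary, City, Office, EName}, so the common attributes are not a superkey of either fragment. The join is lossy.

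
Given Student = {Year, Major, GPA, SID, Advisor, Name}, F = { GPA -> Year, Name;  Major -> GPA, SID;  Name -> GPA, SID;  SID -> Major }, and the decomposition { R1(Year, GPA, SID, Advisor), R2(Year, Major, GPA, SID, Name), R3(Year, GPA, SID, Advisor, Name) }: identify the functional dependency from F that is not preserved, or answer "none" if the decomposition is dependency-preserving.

GPA → Year, Name lies within R2.
Major → GPA, SID lies within R2.
Name → GPA, SID lies within R2.
SID → Major lies within R2.
Every dependency is enforceable on the fragments, so the decomposition is dependency-preserving.

none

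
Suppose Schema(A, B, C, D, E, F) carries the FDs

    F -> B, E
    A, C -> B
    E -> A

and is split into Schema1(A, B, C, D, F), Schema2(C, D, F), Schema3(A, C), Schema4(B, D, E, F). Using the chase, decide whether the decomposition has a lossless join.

Yes

Chase test. Columns are A, B, C, D, E, F; row i has aⱼ where attribute j ∈ Schemai, else bᵢⱼ.
Initial tableau (one row per fragment):
  row 1: a1 a2 a3 a4 b15 a6
  row 2: b21 b22 a3 a4 b25 a6
  row 3: a1 b32 a3 b34 b35 b36
  row 4: b41 a2 b43 a4 a5 a6
Rows 1 and 2 agree on F; apply F→B, E and equate their B, E entries.
Rows 1 and 4 agree on F; apply F→B, E and equate their B, E entries.
Rows 1 and 3 agree on A, C; apply A, C→B and equate their B entries.
Rows 1 and 2 agree on E; apply E→A and equate their A entries.
Rows 1 and 4 agree on E; apply E→A and equate their A entries.
Row 1 is now all distinguished symbols — the join is lossless.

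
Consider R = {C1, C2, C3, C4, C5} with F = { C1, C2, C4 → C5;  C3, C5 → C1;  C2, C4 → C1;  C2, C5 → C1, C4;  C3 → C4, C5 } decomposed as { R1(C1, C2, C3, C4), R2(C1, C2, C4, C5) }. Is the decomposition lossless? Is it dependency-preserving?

Lossless test: (C1, C2, C4)⁺ = {C1, C2, C4, C5}, which contains all of one fragment — lossless.
Dependency preservation: the restricted closure of {C3} across the fragments never reaches {C4, C5}, so C3 → C4, C5 cannot be enforced without a join — not preserved.

lossless but not dependency-preserving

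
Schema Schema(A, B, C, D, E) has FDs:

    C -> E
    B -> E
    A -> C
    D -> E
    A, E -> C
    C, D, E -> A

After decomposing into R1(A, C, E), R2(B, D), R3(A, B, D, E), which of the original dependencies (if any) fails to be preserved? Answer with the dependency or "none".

C, D, E -> A

Check C, D, E → A: no single fragment contains all of {A, C, D, E}, and the restricted closure of {C, D, E} across the fragments never reaches {A}.
C → E is preserved.
B → E is preserved.
A → C is preserved.
D → E is preserved.
A, E → C is preserved.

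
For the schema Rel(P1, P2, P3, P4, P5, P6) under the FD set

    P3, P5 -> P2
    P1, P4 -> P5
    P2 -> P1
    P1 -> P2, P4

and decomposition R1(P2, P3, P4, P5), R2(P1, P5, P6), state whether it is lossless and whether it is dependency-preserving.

lossy and not dependency-preserving

Lossless test: (P5)⁺ = {P5}, which is a superkey of neither fragment — lossy.
Dependency preservation: the restricted closure of {P2} across the fragments never reaches {P1}, so P2 → P1 cannot be enforced without a join — not preserved.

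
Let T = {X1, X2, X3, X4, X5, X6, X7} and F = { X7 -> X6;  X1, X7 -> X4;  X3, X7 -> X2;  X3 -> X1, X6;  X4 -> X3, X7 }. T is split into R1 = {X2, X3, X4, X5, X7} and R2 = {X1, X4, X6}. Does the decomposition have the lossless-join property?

Common attributes: R1 ∩ R2 = {X4}.
Closure of {X4}: X4 → X3, X7 applies, adding X3, X7; X7 → X6 applies, adding X6; X3, X7 → X2 applies, adding X2; X3 → X1, X6 applies, adding X1. So (X4)⁺ = {X1, X2, X3, X4, X6, X7}.
This closure contains every attribute of R2, so R1 ∩ R2 → R2. The join is lossless.

Yes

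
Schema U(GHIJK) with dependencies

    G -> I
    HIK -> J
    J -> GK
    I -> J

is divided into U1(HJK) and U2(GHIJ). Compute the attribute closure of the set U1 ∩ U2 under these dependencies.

GHIJK

U1 ∩ U2 = {HJ}.
J → GK applies, adding GK
G → I applies, adding I
Closure: {GHIJK}.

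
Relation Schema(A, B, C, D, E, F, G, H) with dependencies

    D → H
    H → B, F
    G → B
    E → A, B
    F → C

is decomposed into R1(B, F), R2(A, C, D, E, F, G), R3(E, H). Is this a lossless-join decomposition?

Chase test. Columns are A, B, C, D, E, F, G, H; row i has aⱼ where attribute j ∈ Ri, else bᵢⱼ.
Initial tableau (one row per fragment):
  row 1: b11 a2 b13 b14 b15 a6 b17 b18
  row 2: a1 b22 a3 a4 a5 a6 a7 b28
  row 3: b31 b32 b33 b34 a5 b36 b37 a8
Rows 2 and 3 agree on E; apply E→A, B and equate their A, B entries.
Rows 1 and 2 agree on F; apply F→C and equate their C entries.
No row becomes fully distinguished — the join is lossy.

No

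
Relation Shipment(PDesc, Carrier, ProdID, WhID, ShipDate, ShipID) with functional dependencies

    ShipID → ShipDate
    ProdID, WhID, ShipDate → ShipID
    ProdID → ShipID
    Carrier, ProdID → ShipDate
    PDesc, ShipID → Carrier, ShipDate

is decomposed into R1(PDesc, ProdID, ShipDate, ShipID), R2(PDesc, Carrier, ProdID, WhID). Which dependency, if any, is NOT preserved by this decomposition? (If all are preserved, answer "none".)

PDesc, ShipID → Carrier, ShipDate

Check PDesc, ShipID → Carrier, ShipDate: no single fragment contains all of {PDesc, Carrier, ShipDate, ShipID}, and the restricted closure of {PDesc, ShipID} across the fragments never reaches {Carrier, ShipDate}.
ShipID → ShipDate is preserved.
ProdID, WhID, ShipDate → ShipID is preserved.
ProdID → ShipID is preserved.
Carrier, ProdID → ShipDate is preserved.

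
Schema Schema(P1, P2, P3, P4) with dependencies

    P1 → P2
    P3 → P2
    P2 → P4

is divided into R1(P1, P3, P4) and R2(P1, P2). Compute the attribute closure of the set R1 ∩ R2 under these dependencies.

R1 ∩ R2 = {P1}.
P1 → P2 applies, adding P2
P2 → P4 applies, adding P4
Closure: {P1, P2, P4}.

P1, P2, P4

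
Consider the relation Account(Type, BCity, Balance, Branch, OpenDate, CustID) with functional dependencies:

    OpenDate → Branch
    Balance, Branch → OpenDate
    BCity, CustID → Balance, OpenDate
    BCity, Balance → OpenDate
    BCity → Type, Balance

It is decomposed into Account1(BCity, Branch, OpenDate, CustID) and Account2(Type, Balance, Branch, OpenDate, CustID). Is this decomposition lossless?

No

Common attributes: Account1 ∩ Account2 = {Branch, OpenDate, CustID}.
No dependency enlarges {Branch, OpenDate, CustID}, so (Branch, OpenDate, CustID)⁺ = {Branch, OpenDate, CustID}.
The closure contains neither all of Account1 = {BCity, Branch, OpenDate, CustID} nor all of Account2 = {Type, Balance, Branch, OpenDate, CustID}, so the common attributes are not a superkey of either fragment. The join is lossy.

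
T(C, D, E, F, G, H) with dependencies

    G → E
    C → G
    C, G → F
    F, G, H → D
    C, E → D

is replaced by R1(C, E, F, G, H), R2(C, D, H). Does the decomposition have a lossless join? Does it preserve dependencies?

Lossless test: (C, H)⁺ = {C, D, E, F, G, H}, which contains all of one fragment — lossless.
Dependency preservation: the restricted closure of {F, G, H} across the fragments never reaches {D}, so F, G, H → D cannot be enforced without a join — not preserved.

lossless but not dependency-preserving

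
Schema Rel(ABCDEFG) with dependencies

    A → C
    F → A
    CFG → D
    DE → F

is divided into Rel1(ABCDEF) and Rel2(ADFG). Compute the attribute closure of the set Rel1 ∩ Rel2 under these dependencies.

ACDF

Rel1 ∩ Rel2 = {ADF}.
A → C applies, adding C
Closure: {ACDF}.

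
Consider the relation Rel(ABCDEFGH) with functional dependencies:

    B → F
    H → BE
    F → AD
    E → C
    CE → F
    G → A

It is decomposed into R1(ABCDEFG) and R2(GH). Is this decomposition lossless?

Common attributes: R1 ∩ R2 = {G}.
Closure of {G}: G → A applies, adding A. So (G)⁺ = {AG}.
The closure contains neither all of R1 = {ABCDEFG} nor all of R2 = {GH}, so the common attributes are not a superkey of either fragment. The join is lossy.

No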